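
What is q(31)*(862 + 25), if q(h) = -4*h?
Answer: -109988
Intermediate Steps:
q(31)*(862 + 25) = (-4*31)*(862 + 25) = -124*887 = -109988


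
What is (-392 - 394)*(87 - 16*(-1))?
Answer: -80958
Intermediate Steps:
(-392 - 394)*(87 - 16*(-1)) = -786*(87 + 16) = -786*103 = -80958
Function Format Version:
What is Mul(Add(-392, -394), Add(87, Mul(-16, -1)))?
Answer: -80958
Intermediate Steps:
Mul(Add(-392, -394), Add(87, Mul(-16, -1))) = Mul(-786, Add(87, 16)) = Mul(-786, 103) = -80958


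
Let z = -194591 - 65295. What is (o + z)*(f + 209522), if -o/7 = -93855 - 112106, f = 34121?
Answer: 287947286763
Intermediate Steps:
z = -259886
o = 1441727 (o = -7*(-93855 - 112106) = -7*(-205961) = 1441727)
(o + z)*(f + 209522) = (1441727 - 259886)*(34121 + 209522) = 1181841*243643 = 287947286763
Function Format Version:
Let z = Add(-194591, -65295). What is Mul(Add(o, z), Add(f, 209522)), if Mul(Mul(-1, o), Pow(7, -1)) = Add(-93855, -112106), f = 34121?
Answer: 287947286763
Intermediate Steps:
z = -259886
o = 1441727 (o = Mul(-7, Add(-93855, -112106)) = Mul(-7, -205961) = 1441727)
Mul(Add(o, z), Add(f, 209522)) = Mul(Add(1441727, -259886), Add(34121, 209522)) = Mul(1181841, 243643) = 287947286763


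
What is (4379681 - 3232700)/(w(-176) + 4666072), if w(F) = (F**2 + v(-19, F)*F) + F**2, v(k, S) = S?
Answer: 1146981/4759000 ≈ 0.24101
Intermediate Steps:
w(F) = 3*F**2 (w(F) = (F**2 + F*F) + F**2 = (F**2 + F**2) + F**2 = 2*F**2 + F**2 = 3*F**2)
(4379681 - 3232700)/(w(-176) + 4666072) = (4379681 - 3232700)/(3*(-176)**2 + 4666072) = 1146981/(3*30976 + 4666072) = 1146981/(92928 + 4666072) = 1146981/4759000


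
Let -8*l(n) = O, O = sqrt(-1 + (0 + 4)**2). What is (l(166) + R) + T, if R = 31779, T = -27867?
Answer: 3912 - sqrt(15)/8 ≈ 3911.5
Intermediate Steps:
O = sqrt(15) (O = sqrt(-1 + 4**2) = sqrt(-1 + 16) = sqrt(15) ≈ 3.8730)
l(n) = -sqrt(15)/8
(l(166) + R) + T = (-sqrt(15)/8 + 31779) - 27867 = (31779 - sqrt(15)/8) - 27867 = 3912 - sqrt(15)/8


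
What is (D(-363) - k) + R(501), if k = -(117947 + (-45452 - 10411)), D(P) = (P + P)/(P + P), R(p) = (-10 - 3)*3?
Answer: 62046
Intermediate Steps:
R(p) = -39 (R(p) = -13*3 = -39)
D(P) = 1 (D(P) = (2*P)/((2*P)) = (2*P)*(1/(2*P)) = 1)
k = -62084 (k = -(117947 - 55863) = -1*62084 = -62084)
(D(-363) - k) + R(501) = (1 - 1*(-62084)) - 39 = (1 + 62084) - 39 = 62085 - 39 = 62046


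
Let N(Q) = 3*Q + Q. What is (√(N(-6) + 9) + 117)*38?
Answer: 4446 + 38*I*√15 ≈ 4446.0 + 147.17*I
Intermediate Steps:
N(Q) = 4*Q
(√(N(-6) + 9) + 117)*38 = (√(4*(-6) + 9) + 117)*38 = (√(-24 + 9) + 117)*38 = (√(-15) + 117)*38 = (I*√15 + 117)*38 = (117 + I*√15)*38 = 4446 + 38*I*√15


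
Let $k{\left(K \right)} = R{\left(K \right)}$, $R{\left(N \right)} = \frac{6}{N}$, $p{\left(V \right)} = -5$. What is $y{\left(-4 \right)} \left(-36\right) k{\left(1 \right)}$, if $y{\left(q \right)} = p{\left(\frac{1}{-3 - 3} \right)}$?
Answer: $1080$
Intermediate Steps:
$y{\left(q \right)} = -5$
$k{\left(K \right)} = \frac{6}{K}$
$y{\left(-4 \right)} \left(-36\right) k{\left(1 \right)} = \left(-5\right) \left(-36\right) \frac{6}{1} = 180 \cdot 6 \cdot 1 = 180 \cdot 6 = 1080$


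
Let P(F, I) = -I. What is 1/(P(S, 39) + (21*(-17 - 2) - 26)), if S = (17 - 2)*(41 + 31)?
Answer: -1/464 ≈ -0.0021552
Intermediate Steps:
S = 1080 (S = 15*72 = 1080)
1/(P(S, 39) + (21*(-17 - 2) - 26)) = 1/(-1*39 + (21*(-17 - 2) - 26)) = 1/(-39 + (21*(-19) - 26)) = 1/(-39 + (-399 - 26)) = 1/(-39 - 425) = 1/(-464) = -1/464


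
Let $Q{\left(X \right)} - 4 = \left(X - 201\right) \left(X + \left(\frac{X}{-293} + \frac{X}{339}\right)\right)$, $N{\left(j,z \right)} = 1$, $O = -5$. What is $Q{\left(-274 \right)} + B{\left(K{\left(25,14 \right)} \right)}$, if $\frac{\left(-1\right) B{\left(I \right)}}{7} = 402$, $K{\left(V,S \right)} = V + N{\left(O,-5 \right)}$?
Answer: $\frac{12642313280}{99327} \approx 1.2728 \cdot 10^{5}$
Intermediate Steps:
$K{\left(V,S \right)} = 1 + V$ ($K{\left(V,S \right)} = V + 1 = 1 + V$)
$B{\left(I \right)} = -2814$ ($B{\left(I \right)} = \left(-7\right) 402 = -2814$)
$Q{\left(X \right)} = 4 + \frac{99281 X \left(-201 + X\right)}{99327}$ ($Q{\left(X \right)} = 4 + \left(X - 201\right) \left(X + \left(\frac{X}{-293} + \frac{X}{339}\right)\right) = 4 + \left(-201 + X\right) \left(X + \left(X \left(- \frac{1}{293}\right) + X \frac{1}{339}\right)\right) = 4 + \left(-201 + X\right) \left(X + \left(- \frac{X}{293} + \frac{X}{339}\right)\right) = 4 + \left(-201 + X\right) \left(X - \frac{46 X}{99327}\right) = 4 + \left(-201 + X\right) \frac{99281 X}{99327} = 4 + \frac{99281 X \left(-201 + X\right)}{99327}$)
$Q{\left(-274 \right)} + B{\left(K{\left(25,14 \right)} \right)} = \left(4 - - \frac{1822600598}{33109} + \frac{99281 \left(-274\right)^{2}}{99327}\right) - 2814 = \left(4 + \frac{1822600598}{33109} + \frac{99281}{99327} \cdot 75076\right) - 2814 = \left(4 + \frac{1822600598}{33109} + \frac{7453620356}{99327}\right) - 2814 = \frac{12921819458}{99327} - 2814 = \frac{12642313280}{99327}$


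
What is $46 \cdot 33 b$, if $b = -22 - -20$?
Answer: $-3036$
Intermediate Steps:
$b = -2$ ($b = -22 + 20 = -2$)
$46 \cdot 33 b = 46 \cdot 33 \left(-2\right) = 1518 \left(-2\right) = -3036$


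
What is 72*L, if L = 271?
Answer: 19512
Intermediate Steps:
72*L = 72*271 = 19512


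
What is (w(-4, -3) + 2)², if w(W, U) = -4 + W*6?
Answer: 676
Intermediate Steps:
w(W, U) = -4 + 6*W
(w(-4, -3) + 2)² = ((-4 + 6*(-4)) + 2)² = ((-4 - 24) + 2)² = (-28 + 2)² = (-26)² = 676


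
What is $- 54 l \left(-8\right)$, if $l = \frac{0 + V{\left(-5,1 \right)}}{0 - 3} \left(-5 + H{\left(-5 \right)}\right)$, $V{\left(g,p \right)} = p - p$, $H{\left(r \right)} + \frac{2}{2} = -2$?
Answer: $0$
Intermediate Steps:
$H{\left(r \right)} = -3$ ($H{\left(r \right)} = -1 - 2 = -3$)
$V{\left(g,p \right)} = 0$
$l = 0$ ($l = \frac{0 + 0}{0 - 3} \left(-5 - 3\right) = \frac{0}{-3} \left(-8\right) = 0 \left(- \frac{1}{3}\right) \left(-8\right) = 0 \left(-8\right) = 0$)
$- 54 l \left(-8\right) = \left(-54\right) 0 \left(-8\right) = 0 \left(-8\right) = 0$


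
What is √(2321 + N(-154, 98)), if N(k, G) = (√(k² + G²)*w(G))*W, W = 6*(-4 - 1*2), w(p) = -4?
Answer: √(2321 + 2016*√170) ≈ 169.13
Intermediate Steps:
W = -36 (W = 6*(-4 - 2) = 6*(-6) = -36)
N(k, G) = 144*√(G² + k²) (N(k, G) = (√(k² + G²)*(-4))*(-36) = (√(G² + k²)*(-4))*(-36) = -4*√(G² + k²)*(-36) = 144*√(G² + k²))
√(2321 + N(-154, 98)) = √(2321 + 144*√(98² + (-154)²)) = √(2321 + 144*√(9604 + 23716)) = √(2321 + 144*√33320) = √(2321 + 144*(14*√170)) = √(2321 + 2016*√170)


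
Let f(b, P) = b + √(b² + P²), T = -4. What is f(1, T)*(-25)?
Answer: -25 - 25*√17 ≈ -128.08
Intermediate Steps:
f(b, P) = b + √(P² + b²)
f(1, T)*(-25) = (1 + √((-4)² + 1²))*(-25) = (1 + √(16 + 1))*(-25) = (1 + √17)*(-25) = -25 - 25*√17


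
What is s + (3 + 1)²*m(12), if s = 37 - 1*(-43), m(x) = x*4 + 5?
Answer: 928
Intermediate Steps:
m(x) = 5 + 4*x (m(x) = 4*x + 5 = 5 + 4*x)
s = 80 (s = 37 + 43 = 80)
s + (3 + 1)²*m(12) = 80 + (3 + 1)²*(5 + 4*12) = 80 + 4²*(5 + 48) = 80 + 16*53 = 80 + 848 = 928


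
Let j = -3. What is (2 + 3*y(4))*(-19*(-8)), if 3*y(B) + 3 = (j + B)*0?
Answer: -152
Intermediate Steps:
y(B) = -1 (y(B) = -1 + ((-3 + B)*0)/3 = -1 + (1/3)*0 = -1 + 0 = -1)
(2 + 3*y(4))*(-19*(-8)) = (2 + 3*(-1))*(-19*(-8)) = (2 - 3)*152 = -1*152 = -152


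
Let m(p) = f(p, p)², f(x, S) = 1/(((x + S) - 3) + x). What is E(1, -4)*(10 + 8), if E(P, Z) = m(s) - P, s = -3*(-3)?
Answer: -575/32 ≈ -17.969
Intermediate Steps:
f(x, S) = 1/(-3 + S + 2*x) (f(x, S) = 1/(((S + x) - 3) + x) = 1/((-3 + S + x) + x) = 1/(-3 + S + 2*x))
s = 9
m(p) = (-3 + 3*p)⁻² (m(p) = (1/(-3 + p + 2*p))² = (1/(-3 + 3*p))² = (-3 + 3*p)⁻²)
E(P, Z) = 1/576 - P (E(P, Z) = 1/(9*(-1 + 9)²) - P = (⅑)/8² - P = (⅑)*(1/64) - P = 1/576 - P)
E(1, -4)*(10 + 8) = (1/576 - 1*1)*(10 + 8) = (1/576 - 1)*18 = -575/576*18 = -575/32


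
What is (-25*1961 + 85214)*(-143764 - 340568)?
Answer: -17527490748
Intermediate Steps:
(-25*1961 + 85214)*(-143764 - 340568) = (-49025 + 85214)*(-484332) = 36189*(-484332) = -17527490748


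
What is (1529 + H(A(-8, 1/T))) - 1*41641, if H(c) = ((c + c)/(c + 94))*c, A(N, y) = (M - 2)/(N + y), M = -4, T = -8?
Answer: -8027812816/200135 ≈ -40112.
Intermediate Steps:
A(N, y) = -6/(N + y) (A(N, y) = (-4 - 2)/(N + y) = -6/(N + y))
H(c) = 2*c**2/(94 + c) (H(c) = ((2*c)/(94 + c))*c = (2*c/(94 + c))*c = 2*c**2/(94 + c))
(1529 + H(A(-8, 1/T))) - 1*41641 = (1529 + 2*(-6/(-8 + 1/(-8)))**2/(94 - 6/(-8 + 1/(-8)))) - 1*41641 = (1529 + 2*(-6/(-8 - 1/8))**2/(94 - 6/(-8 - 1/8))) - 41641 = (1529 + 2*(-6/(-65/8))**2/(94 - 6/(-65/8))) - 41641 = (1529 + 2*(-6*(-8/65))**2/(94 - 6*(-8/65))) - 41641 = (1529 + 2*(48/65)**2/(94 + 48/65)) - 41641 = (1529 + 2*(2304/4225)/(6158/65)) - 41641 = (1529 + 2*(2304/4225)*(65/6158)) - 41641 = (1529 + 2304/200135) - 41641 = 306008719/200135 - 41641 = -8027812816/200135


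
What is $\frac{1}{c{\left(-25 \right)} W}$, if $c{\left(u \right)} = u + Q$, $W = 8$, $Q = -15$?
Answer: $- \frac{1}{320} \approx -0.003125$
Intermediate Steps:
$c{\left(u \right)} = -15 + u$ ($c{\left(u \right)} = u - 15 = -15 + u$)
$\frac{1}{c{\left(-25 \right)} W} = \frac{1}{\left(-15 - 25\right) 8} = \frac{1}{\left(-40\right) 8} = \frac{1}{-320} = - \frac{1}{320}$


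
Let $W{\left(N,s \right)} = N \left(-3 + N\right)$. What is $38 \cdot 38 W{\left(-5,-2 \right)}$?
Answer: $57760$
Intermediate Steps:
$38 \cdot 38 W{\left(-5,-2 \right)} = 38 \cdot 38 \left(- 5 \left(-3 - 5\right)\right) = 1444 \left(\left(-5\right) \left(-8\right)\right) = 1444 \cdot 40 = 57760$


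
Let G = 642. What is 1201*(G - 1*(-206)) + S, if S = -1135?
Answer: 1017313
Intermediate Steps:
1201*(G - 1*(-206)) + S = 1201*(642 - 1*(-206)) - 1135 = 1201*(642 + 206) - 1135 = 1201*848 - 1135 = 1018448 - 1135 = 1017313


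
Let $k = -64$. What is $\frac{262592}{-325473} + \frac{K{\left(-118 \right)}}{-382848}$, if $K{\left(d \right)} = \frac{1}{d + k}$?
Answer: $- \frac{2032997031271}{2519824116992} \approx -0.8068$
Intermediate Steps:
$K{\left(d \right)} = \frac{1}{-64 + d}$ ($K{\left(d \right)} = \frac{1}{d - 64} = \frac{1}{-64 + d}$)
$\frac{262592}{-325473} + \frac{K{\left(-118 \right)}}{-382848} = \frac{262592}{-325473} + \frac{1}{\left(-64 - 118\right) \left(-382848\right)} = 262592 \left(- \frac{1}{325473}\right) + \frac{1}{-182} \left(- \frac{1}{382848}\right) = - \frac{262592}{325473} - - \frac{1}{69678336} = - \frac{262592}{325473} + \frac{1}{69678336} = - \frac{2032997031271}{2519824116992}$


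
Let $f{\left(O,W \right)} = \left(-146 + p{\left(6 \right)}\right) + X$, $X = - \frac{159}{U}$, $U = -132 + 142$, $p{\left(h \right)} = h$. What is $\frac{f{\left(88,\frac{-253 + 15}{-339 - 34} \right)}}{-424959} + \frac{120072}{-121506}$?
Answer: $- \frac{85011223771}{86058447090} \approx -0.98783$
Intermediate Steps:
$U = 10$
$X = - \frac{159}{10} \approx -15.9$
$f{\left(O,W \right)} = - \frac{1559}{10}$ ($f{\left(O,W \right)} = \left(-146 + 6\right) - \frac{159}{10} = -140 - \frac{159}{10} = - \frac{1559}{10}$)
$\frac{f{\left(88,\frac{-253 + 15}{-339 - 34} \right)}}{-424959} + \frac{120072}{-121506} = - \frac{1559}{10 \left(-424959\right)} + \frac{120072}{-121506} = \left(- \frac{1559}{10}\right) \left(- \frac{1}{424959}\right) + 120072 \left(- \frac{1}{121506}\right) = \frac{1559}{4249590} - \frac{20012}{20251} = - \frac{85011223771}{86058447090}$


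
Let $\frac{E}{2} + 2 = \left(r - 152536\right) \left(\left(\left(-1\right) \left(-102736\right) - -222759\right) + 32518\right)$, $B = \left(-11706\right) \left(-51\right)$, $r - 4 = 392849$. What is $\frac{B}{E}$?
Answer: $\frac{298503}{86036610119} \approx 3.4695 \cdot 10^{-6}$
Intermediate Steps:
$r = 392853$ ($r = 4 + 392849 = 392853$)
$B = 597006$
$E = 172073220238$ ($E = -4 + 2 \left(392853 - 152536\right) \left(\left(\left(-1\right) \left(-102736\right) - -222759\right) + 32518\right) = -4 + 2 \cdot 240317 \left(\left(102736 + 222759\right) + 32518\right) = -4 + 2 \cdot 240317 \left(325495 + 32518\right) = -4 + 2 \cdot 240317 \cdot 358013 = -4 + 2 \cdot 86036610121 = -4 + 172073220242 = 172073220238$)
$\frac{B}{E} = \frac{597006}{172073220238} = 597006 \cdot \frac{1}{172073220238} = \frac{298503}{86036610119}$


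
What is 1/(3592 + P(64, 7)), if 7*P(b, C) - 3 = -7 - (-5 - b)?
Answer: 7/25209 ≈ 0.00027768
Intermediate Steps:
P(b, C) = ⅐ + b/7 (P(b, C) = 3/7 + (-7 - (-5 - b))/7 = 3/7 + (-7 + (5 + b))/7 = 3/7 + (-2 + b)/7 = 3/7 + (-2/7 + b/7) = ⅐ + b/7)
1/(3592 + P(64, 7)) = 1/(3592 + (⅐ + (⅐)*64)) = 1/(3592 + (⅐ + 64/7)) = 1/(3592 + 65/7) = 1/(25209/7) = 7/25209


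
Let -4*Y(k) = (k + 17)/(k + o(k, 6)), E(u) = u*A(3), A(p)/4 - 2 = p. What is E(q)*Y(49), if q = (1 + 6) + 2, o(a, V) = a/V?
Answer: -17820/343 ≈ -51.953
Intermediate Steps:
A(p) = 8 + 4*p
q = 9 (q = 7 + 2 = 9)
E(u) = 20*u (E(u) = u*(8 + 4*3) = u*(8 + 12) = u*20 = 20*u)
Y(k) = -3*(17 + k)/(14*k) (Y(k) = -(k + 17)/(4*(k + k/6)) = -(17 + k)/(4*(k + k*(⅙))) = -(17 + k)/(4*(k + k/6)) = -(17 + k)/(4*(7*k/6)) = -(17 + k)*6/(7*k)/4 = -3*(17 + k)/(14*k))
E(q)*Y(49) = (20*9)*((3/14)*(-17 - 1*49)/49) = 180*((3/14)*(1/49)*(-17 - 49)) = 180*((3/14)*(1/49)*(-66)) = 180*(-99/343) = -17820/343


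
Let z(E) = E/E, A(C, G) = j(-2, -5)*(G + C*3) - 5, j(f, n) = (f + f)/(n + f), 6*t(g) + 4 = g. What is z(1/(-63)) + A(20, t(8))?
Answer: 92/3 ≈ 30.667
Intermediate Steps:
t(g) = -⅔ + g/6
j(f, n) = 2*f/(f + n) (j(f, n) = (2*f)/(f + n) = 2*f/(f + n))
A(C, G) = -5 + 4*G/7 + 12*C/7 (A(C, G) = (2*(-2)/(-2 - 5))*(G + C*3) - 5 = (2*(-2)/(-7))*(G + 3*C) - 5 = (2*(-2)*(-⅐))*(G + 3*C) - 5 = 4*(G + 3*C)/7 - 5 = (4*G/7 + 12*C/7) - 5 = -5 + 4*G/7 + 12*C/7)
z(E) = 1
z(1/(-63)) + A(20, t(8)) = 1 + (-5 + 4*(-⅔ + (⅙)*8)/7 + (12/7)*20) = 1 + (-5 + 4*(-⅔ + 4/3)/7 + 240/7) = 1 + (-5 + (4/7)*(⅔) + 240/7) = 1 + (-5 + 8/21 + 240/7) = 1 + 89/3 = 92/3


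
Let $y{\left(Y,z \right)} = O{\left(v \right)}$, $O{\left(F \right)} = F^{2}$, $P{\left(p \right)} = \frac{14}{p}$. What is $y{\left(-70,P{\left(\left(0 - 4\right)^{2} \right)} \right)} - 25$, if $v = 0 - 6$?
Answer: $11$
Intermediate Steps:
$v = -6$ ($v = 0 - 6 = -6$)
$y{\left(Y,z \right)} = 36$ ($y{\left(Y,z \right)} = \left(-6\right)^{2} = 36$)
$y{\left(-70,P{\left(\left(0 - 4\right)^{2} \right)} \right)} - 25 = 36 - 25 = 11$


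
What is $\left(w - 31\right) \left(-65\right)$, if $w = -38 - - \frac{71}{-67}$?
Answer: $\frac{305110}{67} \approx 4553.9$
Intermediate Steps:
$w = - \frac{2617}{67}$ ($w = -38 - \left(-71\right) \left(- \frac{1}{67}\right) = -38 - \frac{71}{67} = - \frac{2617}{67} \approx -39.06$)
$\left(w - 31\right) \left(-65\right) = \left(- \frac{2617}{67} - 31\right) \left(-65\right) = \left(- \frac{4694}{67}\right) \left(-65\right) = \frac{305110}{67}$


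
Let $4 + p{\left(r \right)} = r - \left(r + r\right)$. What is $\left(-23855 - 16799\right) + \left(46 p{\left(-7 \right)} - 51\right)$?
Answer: $-40567$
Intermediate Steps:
$p{\left(r \right)} = -4 - r$ ($p{\left(r \right)} = -4 + \left(r - \left(r + r\right)\right) = -4 + \left(r - 2 r\right) = -4 - r$)
$\left(-23855 - 16799\right) + \left(46 p{\left(-7 \right)} - 51\right) = \left(-23855 - 16799\right) - \left(51 - 46 \left(-4 - -7\right)\right) = -40654 - \left(51 - 46 \left(-4 + 7\right)\right) = -40654 + \left(46 \cdot 3 - 51\right) = -40654 + \left(138 - 51\right) = -40654 + 87 = -40567$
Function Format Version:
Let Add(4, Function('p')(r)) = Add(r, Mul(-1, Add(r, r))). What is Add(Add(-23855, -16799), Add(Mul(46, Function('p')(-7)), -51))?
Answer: -40567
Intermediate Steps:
Function('p')(r) = Add(-4, Mul(-1, r)) (Function('p')(r) = Add(-4, Add(r, Mul(-1, Add(r, r)))) = Add(-4, Add(r, Mul(-1, Mul(2, r)))) = Add(-4, Add(r, Mul(-2, r))) = Add(-4, Mul(-1, r)))
Add(Add(-23855, -16799), Add(Mul(46, Function('p')(-7)), -51)) = Add(Add(-23855, -16799), Add(Mul(46, Add(-4, Mul(-1, -7))), -51)) = Add(-40654, Add(Mul(46, Add(-4, 7)), -51)) = Add(-40654, Add(Mul(46, 3), -51)) = Add(-40654, Add(138, -51)) = Add(-40654, 87) = -40567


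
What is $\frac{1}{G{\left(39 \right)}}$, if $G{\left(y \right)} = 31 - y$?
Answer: $- \frac{1}{8} \approx -0.125$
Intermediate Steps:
$\frac{1}{G{\left(39 \right)}} = \frac{1}{31 - 39} = \frac{1}{-8} = - \frac{1}{8}$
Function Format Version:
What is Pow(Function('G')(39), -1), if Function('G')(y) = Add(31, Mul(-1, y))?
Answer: Rational(-1, 8) ≈ -0.12500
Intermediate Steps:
Pow(Function('G')(39), -1) = Pow(Add(31, Mul(-1, 39)), -1) = Pow(Add(31, -39), -1) = Pow(-8, -1) = Rational(-1, 8)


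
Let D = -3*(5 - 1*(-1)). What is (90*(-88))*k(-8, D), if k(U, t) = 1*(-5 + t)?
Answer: 182160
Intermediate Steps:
D = -18 (D = -3*(5 + 1) = -3*6 = -18)
k(U, t) = -5 + t
(90*(-88))*k(-8, D) = (90*(-88))*(-5 - 18) = -7920*(-23) = 182160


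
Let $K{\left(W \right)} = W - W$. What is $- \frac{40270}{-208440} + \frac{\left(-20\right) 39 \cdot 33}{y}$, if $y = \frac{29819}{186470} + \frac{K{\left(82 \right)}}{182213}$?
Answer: $- \frac{100045614622087}{621547236} \approx -1.6096 \cdot 10^{5}$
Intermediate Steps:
$K{\left(W \right)} = 0$
$y = \frac{29819}{186470}$ ($y = \frac{29819}{186470} + \frac{0}{182213} = 29819 \cdot \frac{1}{186470} + 0 \cdot \frac{1}{182213} = \frac{29819}{186470} + 0 = \frac{29819}{186470} \approx 0.15991$)
$- \frac{40270}{-208440} + \frac{\left(-20\right) 39 \cdot 33}{y} = - \frac{40270}{-208440} + \frac{\left(-20\right) 39 \cdot 33}{\frac{29819}{186470}} = \left(-40270\right) \left(- \frac{1}{208440}\right) + \left(-780\right) 33 \cdot \frac{186470}{29819} = \frac{4027}{20844} - \frac{4799737800}{29819} = - \frac{100045614622087}{621547236}$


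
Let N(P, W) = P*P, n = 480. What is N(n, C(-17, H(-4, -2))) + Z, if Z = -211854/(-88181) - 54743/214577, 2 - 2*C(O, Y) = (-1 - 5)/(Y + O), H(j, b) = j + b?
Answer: 4359580597988075/18921614437 ≈ 2.3040e+5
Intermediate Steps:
H(j, b) = b + j
C(O, Y) = 1 + 3/(O + Y) (C(O, Y) = 1 - (-1 - 5)/(2*(Y + O)) = 1 - (-3)/(O + Y) = 1 + 3/(O + Y))
N(P, W) = P²
Z = 40631703275/18921614437 (Z = -211854*(-1/88181) - 54743*1/214577 = 211854/88181 - 54743/214577 = 40631703275/18921614437 ≈ 2.1474)
N(n, C(-17, H(-4, -2))) + Z = 480² + 40631703275/18921614437 = 230400 + 40631703275/18921614437 = 4359580597988075/18921614437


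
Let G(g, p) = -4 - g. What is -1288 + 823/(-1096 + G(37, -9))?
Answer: -1465279/1137 ≈ -1288.7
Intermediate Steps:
-1288 + 823/(-1096 + G(37, -9)) = -1288 + 823/(-1096 + (-4 - 1*37)) = -1288 + 823/(-1096 + (-4 - 37)) = -1288 + 823/(-1096 - 41) = -1288 + 823/(-1137) = -1288 - 1/1137*823 = -1288 - 823/1137 = -1465279/1137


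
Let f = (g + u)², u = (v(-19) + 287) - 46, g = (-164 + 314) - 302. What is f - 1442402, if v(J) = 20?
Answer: -1430521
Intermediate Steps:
g = -152 (g = 150 - 302 = -152)
u = 261 (u = (20 + 287) - 46 = 307 - 46 = 261)
f = 11881 (f = (-152 + 261)² = 109² = 11881)
f - 1442402 = 11881 - 1442402 = -1430521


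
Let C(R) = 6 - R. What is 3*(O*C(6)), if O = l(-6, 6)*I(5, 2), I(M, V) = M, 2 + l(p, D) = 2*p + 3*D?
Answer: 0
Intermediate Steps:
l(p, D) = -2 + 2*p + 3*D (l(p, D) = -2 + (2*p + 3*D) = -2 + 2*p + 3*D)
O = 20 (O = (-2 + 2*(-6) + 3*6)*5 = (-2 - 12 + 18)*5 = 4*5 = 20)
3*(O*C(6)) = 3*(20*(6 - 1*6)) = 3*(20*(6 - 6)) = 3*(20*0) = 3*0 = 0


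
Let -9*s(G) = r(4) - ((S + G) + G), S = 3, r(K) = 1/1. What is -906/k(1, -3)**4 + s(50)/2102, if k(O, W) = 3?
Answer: -317249/28377 ≈ -11.180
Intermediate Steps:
r(K) = 1
s(G) = 2/9 + 2*G/9 (s(G) = -(1 - ((3 + G) + G))/9 = -(1 - (3 + 2*G))/9 = -(1 + (-3 - 2*G))/9 = -(-2 - 2*G)/9 = 2/9 + 2*G/9)
-906/k(1, -3)**4 + s(50)/2102 = -906/(3**4) + (2/9 + (2/9)*50)/2102 = -906/81 + (2/9 + 100/9)*(1/2102) = -906*1/81 + (34/3)*(1/2102) = -302/27 + 17/3153 = -317249/28377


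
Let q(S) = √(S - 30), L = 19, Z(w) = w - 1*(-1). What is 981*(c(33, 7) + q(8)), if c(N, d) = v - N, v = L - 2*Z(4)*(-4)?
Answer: 25506 + 981*I*√22 ≈ 25506.0 + 4601.3*I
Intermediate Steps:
Z(w) = 1 + w (Z(w) = w + 1 = 1 + w)
q(S) = √(-30 + S)
v = 59 (v = 19 - 2*(1 + 4)*(-4) = 19 - 2*5*(-4) = 19 - 10*(-4) = 19 - 1*(-40) = 19 + 40 = 59)
c(N, d) = 59 - N
981*(c(33, 7) + q(8)) = 981*((59 - 1*33) + √(-30 + 8)) = 981*((59 - 33) + √(-22)) = 981*(26 + I*√22) = 25506 + 981*I*√22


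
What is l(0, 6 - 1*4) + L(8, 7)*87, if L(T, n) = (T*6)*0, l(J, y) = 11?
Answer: 11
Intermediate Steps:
L(T, n) = 0 (L(T, n) = (6*T)*0 = 0)
l(0, 6 - 1*4) + L(8, 7)*87 = 11 + 0*87 = 11 + 0 = 11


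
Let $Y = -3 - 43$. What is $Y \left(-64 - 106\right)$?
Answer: $7820$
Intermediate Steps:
$Y = -46$
$Y \left(-64 - 106\right) = - 46 \left(-64 - 106\right) = \left(-46\right) \left(-170\right) = 7820$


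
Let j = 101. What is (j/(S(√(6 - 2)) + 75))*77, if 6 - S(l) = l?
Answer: 7777/79 ≈ 98.443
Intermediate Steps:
S(l) = 6 - l
(j/(S(√(6 - 2)) + 75))*77 = (101/((6 - √(6 - 2)) + 75))*77 = (101/((6 - √4) + 75))*77 = (101/((6 - 1*2) + 75))*77 = (101/((6 - 2) + 75))*77 = (101/(4 + 75))*77 = (101/79)*77 = 7777/79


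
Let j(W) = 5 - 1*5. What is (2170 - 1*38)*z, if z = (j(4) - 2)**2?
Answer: 8528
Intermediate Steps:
j(W) = 0 (j(W) = 5 - 5 = 0)
z = 4 (z = (0 - 2)**2 = (-2)**2 = 4)
(2170 - 1*38)*z = (2170 - 1*38)*4 = (2170 - 38)*4 = 2132*4 = 8528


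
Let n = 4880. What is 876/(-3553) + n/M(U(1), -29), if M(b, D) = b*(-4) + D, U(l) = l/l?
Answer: -1578868/10659 ≈ -148.13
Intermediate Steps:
U(l) = 1
M(b, D) = D - 4*b (M(b, D) = -4*b + D = D - 4*b)
876/(-3553) + n/M(U(1), -29) = 876/(-3553) + 4880/(-29 - 4*1) = 876*(-1/3553) + 4880/(-29 - 4) = -876/3553 + 4880/(-33) = -876/3553 + 4880*(-1/33) = -876/3553 - 4880/33 = -1578868/10659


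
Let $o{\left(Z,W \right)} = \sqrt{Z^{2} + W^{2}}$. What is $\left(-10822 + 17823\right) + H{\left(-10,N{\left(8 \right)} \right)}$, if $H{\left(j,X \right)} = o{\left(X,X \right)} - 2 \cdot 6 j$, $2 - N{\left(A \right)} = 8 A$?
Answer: $7121 + 62 \sqrt{2} \approx 7208.7$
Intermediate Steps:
$o{\left(Z,W \right)} = \sqrt{W^{2} + Z^{2}}$
$N{\left(A \right)} = 2 - 8 A$
$H{\left(j,X \right)} = - 12 j + \sqrt{2} \sqrt{X^{2}}$ ($H{\left(j,X \right)} = \sqrt{X^{2} + X^{2}} - 2 \cdot 6 j = \sqrt{2 X^{2}} - 12 j = \sqrt{2} \sqrt{X^{2}} - 12 j = - 12 j + \sqrt{2} \sqrt{X^{2}}$)
$\left(-10822 + 17823\right) + H{\left(-10,N{\left(8 \right)} \right)} = \left(-10822 + 17823\right) + \left(\left(-12\right) \left(-10\right) + \sqrt{2} \sqrt{\left(2 - 64\right)^{2}}\right) = 7001 + \left(120 + \sqrt{2} \sqrt{\left(2 - 64\right)^{2}}\right) = 7001 + \left(120 + \sqrt{2} \sqrt{\left(-62\right)^{2}}\right) = 7001 + \left(120 + \sqrt{2} \sqrt{3844}\right) = 7001 + \left(120 + \sqrt{2} \cdot 62\right) = 7001 + \left(120 + 62 \sqrt{2}\right) = 7121 + 62 \sqrt{2}$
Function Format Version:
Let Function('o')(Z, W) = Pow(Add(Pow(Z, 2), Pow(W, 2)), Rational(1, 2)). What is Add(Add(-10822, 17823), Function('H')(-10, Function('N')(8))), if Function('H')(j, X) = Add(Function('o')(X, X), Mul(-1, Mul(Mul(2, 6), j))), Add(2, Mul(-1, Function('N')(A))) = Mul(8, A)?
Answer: Add(7121, Mul(62, Pow(2, Rational(1, 2)))) ≈ 7208.7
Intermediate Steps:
Function('o')(Z, W) = Pow(Add(Pow(W, 2), Pow(Z, 2)), Rational(1, 2))
Function('N')(A) = Add(2, Mul(-8, A)) (Function('N')(A) = Add(2, Mul(-1, Mul(8, A))) = Add(2, Mul(-8, A)))
Function('H')(j, X) = Add(Mul(-12, j), Mul(Pow(2, Rational(1, 2)), Pow(Pow(X, 2), Rational(1, 2)))) (Function('H')(j, X) = Add(Pow(Add(Pow(X, 2), Pow(X, 2)), Rational(1, 2)), Mul(-1, Mul(Mul(2, 6), j))) = Add(Pow(Mul(2, Pow(X, 2)), Rational(1, 2)), Mul(-1, Mul(12, j))) = Add(Mul(Pow(2, Rational(1, 2)), Pow(Pow(X, 2), Rational(1, 2))), Mul(-12, j)) = Add(Mul(-12, j), Mul(Pow(2, Rational(1, 2)), Pow(Pow(X, 2), Rational(1, 2)))))
Add(Add(-10822, 17823), Function('H')(-10, Function('N')(8))) = Add(Add(-10822, 17823), Add(Mul(-12, -10), Mul(Pow(2, Rational(1, 2)), Pow(Pow(Add(2, Mul(-8, 8)), 2), Rational(1, 2))))) = Add(7001, Add(120, Mul(Pow(2, Rational(1, 2)), Pow(Pow(Add(2, -64), 2), Rational(1, 2))))) = Add(7001, Add(120, Mul(Pow(2, Rational(1, 2)), Pow(Pow(-62, 2), Rational(1, 2))))) = Add(7001, Add(120, Mul(Pow(2, Rational(1, 2)), Pow(3844, Rational(1, 2))))) = Add(7001, Add(120, Mul(Pow(2, Rational(1, 2)), 62))) = Add(7001, Add(120, Mul(62, Pow(2, Rational(1, 2))))) = Add(7121, Mul(62, Pow(2, Rational(1, 2))))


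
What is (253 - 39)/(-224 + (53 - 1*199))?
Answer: -107/185 ≈ -0.57838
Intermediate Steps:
(253 - 39)/(-224 + (53 - 1*199)) = 214/(-224 + (53 - 199)) = 214/(-224 - 146) = 214/(-370) = 214*(-1/370) = -107/185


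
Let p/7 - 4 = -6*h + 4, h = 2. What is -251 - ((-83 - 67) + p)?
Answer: -73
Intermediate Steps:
p = -28 (p = 28 + 7*(-6*2 + 4) = 28 + 7*(-12 + 4) = 28 + 7*(-8) = 28 - 56 = -28)
-251 - ((-83 - 67) + p) = -251 - ((-83 - 67) - 28) = -251 - (-150 - 28) = -251 - 1*(-178) = -251 + 178 = -73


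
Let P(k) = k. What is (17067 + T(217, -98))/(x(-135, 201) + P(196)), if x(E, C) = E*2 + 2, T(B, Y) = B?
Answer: -4321/18 ≈ -240.06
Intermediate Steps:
x(E, C) = 2 + 2*E (x(E, C) = 2*E + 2 = 2 + 2*E)
(17067 + T(217, -98))/(x(-135, 201) + P(196)) = (17067 + 217)/((2 + 2*(-135)) + 196) = 17284/((2 - 270) + 196) = 17284/(-268 + 196) = 17284/(-72) = 17284*(-1/72) = -4321/18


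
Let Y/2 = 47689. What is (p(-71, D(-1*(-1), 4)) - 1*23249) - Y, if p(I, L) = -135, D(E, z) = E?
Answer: -118762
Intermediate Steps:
Y = 95378 (Y = 2*47689 = 95378)
(p(-71, D(-1*(-1), 4)) - 1*23249) - Y = (-135 - 1*23249) - 1*95378 = (-135 - 23249) - 95378 = -23384 - 95378 = -118762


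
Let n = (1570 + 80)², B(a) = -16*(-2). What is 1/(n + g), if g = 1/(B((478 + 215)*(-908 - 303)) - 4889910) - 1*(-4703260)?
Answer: 4889878/36311060457279 ≈ 1.3467e-7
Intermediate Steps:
B(a) = 32
n = 2722500 (n = 1650² = 2722500)
g = 22998367602279/4889878 (g = 1/(32 - 4889910) - 1*(-4703260) = 1/(-4889878) + 4703260 = -1/4889878 + 4703260 = 22998367602279/4889878 ≈ 4.7033e+6)
1/(n + g) = 1/(2722500 + 22998367602279/4889878) = 1/(36311060457279/4889878) = 4889878/36311060457279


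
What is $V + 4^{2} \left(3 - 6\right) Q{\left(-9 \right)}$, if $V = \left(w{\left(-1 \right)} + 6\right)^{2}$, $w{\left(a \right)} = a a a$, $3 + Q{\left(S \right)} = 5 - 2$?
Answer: $25$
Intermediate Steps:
$Q{\left(S \right)} = 0$ ($Q{\left(S \right)} = -3 + \left(5 - 2\right) = -3 + 3 = 0$)
$w{\left(a \right)} = a^{3}$ ($w{\left(a \right)} = a^{2} a = a^{3}$)
$V = 25$ ($V = \left(\left(-1\right)^{3} + 6\right)^{2} = \left(-1 + 6\right)^{2} = 5^{2} = 25$)
$V + 4^{2} \left(3 - 6\right) Q{\left(-9 \right)} = 25 + 4^{2} \left(3 - 6\right) 0 = 25 + 16 \left(-3\right) 0 = 25 - 0 = 25 + 0 = 25$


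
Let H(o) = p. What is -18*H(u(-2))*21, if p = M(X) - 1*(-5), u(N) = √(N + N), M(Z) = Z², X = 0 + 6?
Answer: -15498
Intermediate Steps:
X = 6
u(N) = √2*√N (u(N) = √(2*N) = √2*√N)
p = 41 (p = 6² - 1*(-5) = 36 + 5 = 41)
H(o) = 41
-18*H(u(-2))*21 = -18*41*21 = -738*21 = -15498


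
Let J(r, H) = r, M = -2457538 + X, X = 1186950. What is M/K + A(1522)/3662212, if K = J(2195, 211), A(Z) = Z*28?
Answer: -1163267269634/2009638835 ≈ -578.84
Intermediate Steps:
A(Z) = 28*Z
M = -1270588 (M = -2457538 + 1186950 = -1270588)
K = 2195
M/K + A(1522)/3662212 = -1270588/2195 + (28*1522)/3662212 = -1270588*1/2195 + 42616*(1/3662212) = -1270588/2195 + 10654/915553 = -1163267269634/2009638835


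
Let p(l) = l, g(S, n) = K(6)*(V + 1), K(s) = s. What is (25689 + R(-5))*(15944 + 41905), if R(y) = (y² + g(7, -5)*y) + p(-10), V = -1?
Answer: 1486950696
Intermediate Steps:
g(S, n) = 0 (g(S, n) = 6*(-1 + 1) = 6*0 = 0)
R(y) = -10 + y² (R(y) = (y² + 0*y) - 10 = (y² + 0) - 10 = y² - 10 = -10 + y²)
(25689 + R(-5))*(15944 + 41905) = (25689 + (-10 + (-5)²))*(15944 + 41905) = (25689 + (-10 + 25))*57849 = (25689 + 15)*57849 = 25704*57849 = 1486950696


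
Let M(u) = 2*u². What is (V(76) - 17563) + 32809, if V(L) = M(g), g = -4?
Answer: 15278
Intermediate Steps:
V(L) = 32 (V(L) = 2*(-4)² = 2*16 = 32)
(V(76) - 17563) + 32809 = (32 - 17563) + 32809 = -17531 + 32809 = 15278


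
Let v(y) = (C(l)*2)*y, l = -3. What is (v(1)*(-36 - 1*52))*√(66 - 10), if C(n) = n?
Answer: 1056*√14 ≈ 3951.2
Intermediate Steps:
v(y) = -6*y (v(y) = (-3*2)*y = -6*y)
(v(1)*(-36 - 1*52))*√(66 - 10) = ((-6*1)*(-36 - 1*52))*√(66 - 10) = (-6*(-36 - 52))*√56 = (-6*(-88))*(2*√14) = 528*(2*√14) = 1056*√14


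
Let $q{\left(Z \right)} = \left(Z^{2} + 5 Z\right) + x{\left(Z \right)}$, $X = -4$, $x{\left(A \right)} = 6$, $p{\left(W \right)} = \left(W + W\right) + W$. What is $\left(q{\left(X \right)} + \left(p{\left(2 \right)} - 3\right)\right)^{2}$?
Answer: $25$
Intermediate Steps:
$p{\left(W \right)} = 3 W$ ($p{\left(W \right)} = 2 W + W = 3 W$)
$q{\left(Z \right)} = 6 + Z^{2} + 5 Z$ ($q{\left(Z \right)} = \left(Z^{2} + 5 Z\right) + 6 = 6 + Z^{2} + 5 Z$)
$\left(q{\left(X \right)} + \left(p{\left(2 \right)} - 3\right)\right)^{2} = \left(\left(6 + \left(-4\right)^{2} + 5 \left(-4\right)\right) + \left(3 \cdot 2 - 3\right)\right)^{2} = \left(\left(6 + 16 - 20\right) + \left(6 - 3\right)\right)^{2} = \left(2 + 3\right)^{2} = 5^{2} = 25$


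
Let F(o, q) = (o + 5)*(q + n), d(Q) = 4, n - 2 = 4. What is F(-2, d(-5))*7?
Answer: 210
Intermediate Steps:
n = 6 (n = 2 + 4 = 6)
F(o, q) = (5 + o)*(6 + q) (F(o, q) = (o + 5)*(q + 6) = (5 + o)*(6 + q))
F(-2, d(-5))*7 = (30 + 5*4 + 6*(-2) - 2*4)*7 = (30 + 20 - 12 - 8)*7 = 30*7 = 210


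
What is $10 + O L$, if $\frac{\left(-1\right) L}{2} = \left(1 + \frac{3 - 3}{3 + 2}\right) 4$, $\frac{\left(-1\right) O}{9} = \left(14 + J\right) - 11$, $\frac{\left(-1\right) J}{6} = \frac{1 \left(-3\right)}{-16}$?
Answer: $145$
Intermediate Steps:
$J = - \frac{9}{8}$ ($J = - 6 \frac{1 \left(-3\right)}{-16} = - 6 \left(\left(-3\right) \left(- \frac{1}{16}\right)\right) = \left(-6\right) \frac{3}{16} = - \frac{9}{8} \approx -1.125$)
$O = - \frac{135}{8}$ ($O = - 9 \left(\left(14 - \frac{9}{8}\right) - 11\right) = - 9 \left(\frac{103}{8} - 11\right) = \left(-9\right) \frac{15}{8} = - \frac{135}{8} \approx -16.875$)
$L = -8$ ($L = - 2 \left(1 + \frac{3 - 3}{3 + 2}\right) 4 = - 2 \left(1 + \frac{0}{5}\right) 4 = - 2 \left(1 + 0 \cdot \frac{1}{5}\right) 4 = - 2 \left(1 + 0\right) 4 = - 2 \cdot 1 \cdot 4 = \left(-2\right) 4 = -8$)
$10 + O L = 10 - -135 = 10 + 135 = 145$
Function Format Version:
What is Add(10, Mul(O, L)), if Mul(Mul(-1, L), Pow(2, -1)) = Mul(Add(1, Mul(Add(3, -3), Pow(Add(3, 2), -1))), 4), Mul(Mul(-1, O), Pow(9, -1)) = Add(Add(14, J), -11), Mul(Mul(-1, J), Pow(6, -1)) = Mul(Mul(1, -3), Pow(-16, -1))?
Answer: 145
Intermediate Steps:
J = Rational(-9, 8) (J = Mul(-6, Mul(Mul(1, -3), Pow(-16, -1))) = Mul(-6, Mul(-3, Rational(-1, 16))) = Mul(-6, Rational(3, 16)) = Rational(-9, 8) ≈ -1.1250)
O = Rational(-135, 8) (O = Mul(-9, Add(Add(14, Rational(-9, 8)), -11)) = Mul(-9, Add(Rational(103, 8), -11)) = Mul(-9, Rational(15, 8)) = Rational(-135, 8) ≈ -16.875)
L = -8 (L = Mul(-2, Mul(Add(1, Mul(Add(3, -3), Pow(Add(3, 2), -1))), 4)) = Mul(-2, Mul(Add(1, Mul(0, Pow(5, -1))), 4)) = Mul(-2, Mul(Add(1, Mul(0, Rational(1, 5))), 4)) = Mul(-2, Mul(Add(1, 0), 4)) = Mul(-2, Mul(1, 4)) = Mul(-2, 4) = -8)
Add(10, Mul(O, L)) = Add(10, Mul(Rational(-135, 8), -8)) = Add(10, 135) = 145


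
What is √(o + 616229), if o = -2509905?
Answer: 2*I*√473419 ≈ 1376.1*I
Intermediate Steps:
√(o + 616229) = √(-2509905 + 616229) = √(-1893676) = 2*I*√473419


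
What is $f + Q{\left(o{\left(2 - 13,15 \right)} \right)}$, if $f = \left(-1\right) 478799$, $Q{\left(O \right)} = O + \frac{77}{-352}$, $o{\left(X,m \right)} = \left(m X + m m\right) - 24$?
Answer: $- \frac{15320423}{32} \approx -4.7876 \cdot 10^{5}$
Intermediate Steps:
$o{\left(X,m \right)} = -24 + m^{2} + X m$ ($o{\left(X,m \right)} = \left(X m + m^{2}\right) - 24 = \left(m^{2} + X m\right) - 24 = -24 + m^{2} + X m$)
$Q{\left(O \right)} = - \frac{7}{32} + O$ ($Q{\left(O \right)} = O + 77 \left(- \frac{1}{352}\right) = O - \frac{7}{32} = - \frac{7}{32} + O$)
$f = -478799$
$f + Q{\left(o{\left(2 - 13,15 \right)} \right)} = -478799 + \left(- \frac{7}{32} + \left(-24 + 15^{2} + \left(2 - 13\right) 15\right)\right) = -478799 - - \frac{1145}{32} = -478799 + \left(- \frac{7}{32} + 36\right) = -478799 + \frac{1145}{32} = - \frac{15320423}{32}$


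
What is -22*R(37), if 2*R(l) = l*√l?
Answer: -407*√37 ≈ -2475.7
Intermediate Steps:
R(l) = l^(3/2)/2 (R(l) = (l*√l)/2 = l^(3/2)/2)
-22*R(37) = -11*37^(3/2) = -11*37*√37 = -407*√37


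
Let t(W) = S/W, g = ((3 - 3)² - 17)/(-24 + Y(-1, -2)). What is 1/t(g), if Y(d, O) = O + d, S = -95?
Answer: -17/2565 ≈ -0.0066277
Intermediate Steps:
g = 17/27 (g = ((3 - 3)² - 17)/(-24 + (-2 - 1)) = (0² - 17)/(-24 - 3) = (0 - 17)/(-27) = -17*(-1/27) = 17/27 ≈ 0.62963)
t(W) = -95/W
1/t(g) = 1/(-95/17/27) = 1/(-95*27/17) = 1/(-2565/17) = -17/2565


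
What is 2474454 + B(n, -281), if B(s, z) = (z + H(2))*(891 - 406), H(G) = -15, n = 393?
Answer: 2330894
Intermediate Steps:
B(s, z) = -7275 + 485*z (B(s, z) = (z - 15)*(891 - 406) = (-15 + z)*485 = -7275 + 485*z)
2474454 + B(n, -281) = 2474454 + (-7275 + 485*(-281)) = 2474454 + (-7275 - 136285) = 2474454 - 143560 = 2330894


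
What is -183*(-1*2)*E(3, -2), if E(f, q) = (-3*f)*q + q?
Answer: 5856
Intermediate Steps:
E(f, q) = q - 3*f*q (E(f, q) = -3*f*q + q = q - 3*f*q)
-183*(-1*2)*E(3, -2) = -183*(-1*2)*(-2*(1 - 3*3)) = -(-366)*(-2*(1 - 9)) = -(-366)*(-2*(-8)) = -(-366)*16 = -183*(-32) = 5856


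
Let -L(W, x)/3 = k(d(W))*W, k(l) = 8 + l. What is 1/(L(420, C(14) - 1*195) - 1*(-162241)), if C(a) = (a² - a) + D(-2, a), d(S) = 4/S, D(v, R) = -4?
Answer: 1/152149 ≈ 6.5725e-6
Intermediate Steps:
C(a) = -4 + a² - a (C(a) = (a² - a) - 4 = -4 + a² - a)
L(W, x) = -3*W*(8 + 4/W) (L(W, x) = -3*(8 + 4/W)*W = -3*W*(8 + 4/W))
1/(L(420, C(14) - 1*195) - 1*(-162241)) = 1/((-12 - 24*420) - 1*(-162241)) = 1/((-12 - 10080) + 162241) = 1/(-10092 + 162241) = 1/152149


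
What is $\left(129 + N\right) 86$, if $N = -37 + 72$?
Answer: $14104$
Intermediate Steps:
$N = 35$
$\left(129 + N\right) 86 = \left(129 + 35\right) 86 = 164 \cdot 86 = 14104$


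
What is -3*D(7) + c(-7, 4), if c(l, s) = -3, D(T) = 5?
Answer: -18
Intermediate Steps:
-3*D(7) + c(-7, 4) = -3*5 - 3 = -15 - 3 = -18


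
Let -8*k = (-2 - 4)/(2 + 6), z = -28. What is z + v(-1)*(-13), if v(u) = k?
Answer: -935/32 ≈ -29.219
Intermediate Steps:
k = 3/32 (k = -(-2 - 4)/(8*(2 + 6)) = -(-3)/(4*8) = -1/8*(-3/4) = 3/32 ≈ 0.093750)
v(u) = 3/32
z + v(-1)*(-13) = -28 + (3/32)*(-13) = -28 - 39/32 = -935/32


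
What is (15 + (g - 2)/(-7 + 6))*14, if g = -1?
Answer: 252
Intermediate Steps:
(15 + (g - 2)/(-7 + 6))*14 = (15 + (-1 - 2)/(-7 + 6))*14 = (15 - 3/(-1))*14 = (15 - 3*(-1))*14 = (15 + 3)*14 = 18*14 = 252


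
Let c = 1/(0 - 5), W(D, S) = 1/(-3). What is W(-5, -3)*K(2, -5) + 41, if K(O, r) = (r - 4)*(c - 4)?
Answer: 142/5 ≈ 28.400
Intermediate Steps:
W(D, S) = -⅓
c = -⅕ (c = 1/(-5) = -⅕ ≈ -0.20000)
K(O, r) = 84/5 - 21*r/5 (K(O, r) = (r - 4)*(-⅕ - 4) = (-4 + r)*(-21/5) = 84/5 - 21*r/5)
W(-5, -3)*K(2, -5) + 41 = -(84/5 - 21/5*(-5))/3 + 41 = -(84/5 + 21)/3 + 41 = -⅓*189/5 + 41 = -63/5 + 41 = 142/5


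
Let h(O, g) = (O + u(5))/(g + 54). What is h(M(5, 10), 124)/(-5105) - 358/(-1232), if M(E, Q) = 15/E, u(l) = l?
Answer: 81325291/279876520 ≈ 0.29058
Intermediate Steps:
h(O, g) = (5 + O)/(54 + g) (h(O, g) = (O + 5)/(g + 54) = (5 + O)/(54 + g))
h(M(5, 10), 124)/(-5105) - 358/(-1232) = ((5 + 15/5)/(54 + 124))/(-5105) - 358/(-1232) = ((5 + 15*(⅕))/178)*(-1/5105) - 358*(-1/1232) = ((5 + 3)/178)*(-1/5105) + 179/616 = ((1/178)*8)*(-1/5105) + 179/616 = (4/89)*(-1/5105) + 179/616 = -4/454345 + 179/616 = 81325291/279876520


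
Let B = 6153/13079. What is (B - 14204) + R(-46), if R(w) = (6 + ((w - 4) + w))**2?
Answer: -79828063/13079 ≈ -6103.5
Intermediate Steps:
R(w) = (2 + 2*w)**2 (R(w) = (6 + ((-4 + w) + w))**2 = (6 + (-4 + 2*w))**2 = (2 + 2*w)**2)
B = 6153/13079 (B = 6153*(1/13079) = 6153/13079 ≈ 0.47045)
(B - 14204) + R(-46) = (6153/13079 - 14204) + 4*(1 - 46)**2 = -185767963/13079 + 4*(-45)**2 = -185767963/13079 + 4*2025 = -185767963/13079 + 8100 = -79828063/13079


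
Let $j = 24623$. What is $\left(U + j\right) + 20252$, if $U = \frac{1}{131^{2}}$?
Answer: $\frac{770099876}{17161} \approx 44875.0$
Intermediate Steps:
$U = \frac{1}{17161} \approx 5.8272 \cdot 10^{-5}$
$\left(U + j\right) + 20252 = \left(\frac{1}{17161} + 24623\right) + 20252 = \frac{422555304}{17161} + 20252 = \frac{770099876}{17161}$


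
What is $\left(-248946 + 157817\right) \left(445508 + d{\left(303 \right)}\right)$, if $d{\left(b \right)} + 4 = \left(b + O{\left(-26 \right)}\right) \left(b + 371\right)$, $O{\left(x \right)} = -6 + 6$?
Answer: $-59208880654$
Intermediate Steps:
$O{\left(x \right)} = 0$
$d{\left(b \right)} = -4 + b \left(371 + b\right)$ ($d{\left(b \right)} = -4 + \left(b + 0\right) \left(b + 371\right) = -4 + b \left(371 + b\right)$)
$\left(-248946 + 157817\right) \left(445508 + d{\left(303 \right)}\right) = \left(-248946 + 157817\right) \left(445508 + \left(-4 + 303^{2} + 371 \cdot 303\right)\right) = - 91129 \left(445508 + \left(-4 + 91809 + 112413\right)\right) = - 91129 \left(445508 + 204218\right) = \left(-91129\right) 649726 = -59208880654$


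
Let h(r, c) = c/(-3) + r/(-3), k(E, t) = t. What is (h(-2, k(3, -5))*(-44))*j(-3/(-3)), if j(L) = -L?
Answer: 308/3 ≈ 102.67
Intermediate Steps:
h(r, c) = -c/3 - r/3 (h(r, c) = c*(-1/3) + r*(-1/3) = -c/3 - r/3)
(h(-2, k(3, -5))*(-44))*j(-3/(-3)) = ((-1/3*(-5) - 1/3*(-2))*(-44))*(-(-3)/(-3)) = ((5/3 + 2/3)*(-44))*(-(-3)*(-1)/3) = ((7/3)*(-44))*(-1*1) = -308/3*(-1) = 308/3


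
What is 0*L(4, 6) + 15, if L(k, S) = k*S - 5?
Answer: 15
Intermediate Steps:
L(k, S) = -5 + S*k (L(k, S) = S*k - 5 = -5 + S*k)
0*L(4, 6) + 15 = 0*(-5 + 6*4) + 15 = 0*(-5 + 24) + 15 = 0*19 + 15 = 0 + 15 = 15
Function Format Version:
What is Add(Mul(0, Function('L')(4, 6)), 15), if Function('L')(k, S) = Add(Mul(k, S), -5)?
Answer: 15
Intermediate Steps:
Function('L')(k, S) = Add(-5, Mul(S, k)) (Function('L')(k, S) = Add(Mul(S, k), -5) = Add(-5, Mul(S, k)))
Add(Mul(0, Function('L')(4, 6)), 15) = Add(Mul(0, Add(-5, Mul(6, 4))), 15) = Add(Mul(0, Add(-5, 24)), 15) = Add(Mul(0, 19), 15) = Add(0, 15) = 15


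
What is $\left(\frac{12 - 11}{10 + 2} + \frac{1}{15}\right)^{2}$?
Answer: $\frac{9}{400} \approx 0.0225$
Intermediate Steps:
$\left(\frac{12 - 11}{10 + 2} + \frac{1}{15}\right)^{2} = \left(1 \cdot \frac{1}{12} + \frac{1}{15}\right)^{2} = \left(\frac{1}{12} + \frac{1}{15}\right)^{2} = \left(\frac{3}{20}\right)^{2} = \frac{9}{400}$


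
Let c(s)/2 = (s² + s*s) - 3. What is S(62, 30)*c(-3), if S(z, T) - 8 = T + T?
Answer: 2040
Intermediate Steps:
c(s) = -6 + 4*s² (c(s) = 2*((s² + s*s) - 3) = 2*((s² + s²) - 3) = 2*(2*s² - 3) = 2*(-3 + 2*s²) = -6 + 4*s²)
S(z, T) = 8 + 2*T (S(z, T) = 8 + (T + T) = 8 + 2*T)
S(62, 30)*c(-3) = (8 + 2*30)*(-6 + 4*(-3)²) = (8 + 60)*(-6 + 4*9) = 68*(-6 + 36) = 68*30 = 2040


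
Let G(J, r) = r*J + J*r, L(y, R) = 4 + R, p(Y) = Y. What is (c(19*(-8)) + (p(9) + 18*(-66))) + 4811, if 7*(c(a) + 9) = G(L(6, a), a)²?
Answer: 2024305425/7 ≈ 2.8919e+8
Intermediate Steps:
G(J, r) = 2*J*r (G(J, r) = J*r + J*r = 2*J*r)
c(a) = -9 + 4*a²*(4 + a)²/7 (c(a) = -9 + (2*(4 + a)*a)²/7 = -9 + (2*a*(4 + a))²/7 = -9 + (4*a²*(4 + a)²)/7 = -9 + 4*a²*(4 + a)²/7)
(c(19*(-8)) + (p(9) + 18*(-66))) + 4811 = ((-9 + 4*(19*(-8))²*(4 + 19*(-8))²/7) + (9 + 18*(-66))) + 4811 = ((-9 + (4/7)*(-152)²*(4 - 152)²) + (9 - 1188)) + 4811 = ((-9 + (4/7)*23104*(-148)²) - 1179) + 4811 = ((-9 + (4/7)*23104*21904) - 1179) + 4811 = ((-9 + 2024280064/7) - 1179) + 4811 = (2024280001/7 - 1179) + 4811 = 2024271748/7 + 4811 = 2024305425/7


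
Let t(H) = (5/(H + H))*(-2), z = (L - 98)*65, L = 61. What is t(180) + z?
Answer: -86581/36 ≈ -2405.0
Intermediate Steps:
z = -2405 (z = (61 - 98)*65 = -37*65 = -2405)
t(H) = -5/H (t(H) = (5/(2*H))*(-2) = -5/H)
t(180) + z = -5/180 - 2405 = -5*1/180 - 2405 = -1/36 - 2405 = -86581/36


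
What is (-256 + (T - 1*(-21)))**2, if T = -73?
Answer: 94864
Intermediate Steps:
(-256 + (T - 1*(-21)))**2 = (-256 + (-73 - 1*(-21)))**2 = (-256 + (-73 + 21))**2 = (-256 - 52)**2 = (-308)**2 = 94864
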